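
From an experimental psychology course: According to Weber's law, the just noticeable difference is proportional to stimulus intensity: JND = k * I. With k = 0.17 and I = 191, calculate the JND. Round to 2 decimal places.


JND = k * I
JND = 0.17 * 191
= 32.47


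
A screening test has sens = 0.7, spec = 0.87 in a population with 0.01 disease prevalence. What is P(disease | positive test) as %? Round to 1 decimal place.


PPV = (sens * prev) / (sens * prev + (1-spec) * (1-prev))
Numerator = 0.7 * 0.01 = 0.007
P(positive and no disease) = (1 - spec) * (1 - prev) = (1 - 0.87) * (1 - 0.01) = 0.1287
Denominator = 0.007 + 0.1287 = 0.1357
PPV = 0.007 / 0.1357 = 0.051584
As percentage = 5.2


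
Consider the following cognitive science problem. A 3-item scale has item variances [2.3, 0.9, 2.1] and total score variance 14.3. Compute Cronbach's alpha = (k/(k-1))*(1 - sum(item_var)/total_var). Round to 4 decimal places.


alpha = (k/(k-1)) * (1 - sum(s_i^2)/s_total^2)
sum(item variances) = 5.3
k/(k-1) = 3/2 = 1.5
1 - 5.3/14.3 = 1 - 0.370629 = 0.629371
alpha = 1.5 * 0.629371
= 0.9441


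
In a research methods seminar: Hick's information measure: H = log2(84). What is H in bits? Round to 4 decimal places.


H = log2(n)
H = log2(84)
= 6.3923


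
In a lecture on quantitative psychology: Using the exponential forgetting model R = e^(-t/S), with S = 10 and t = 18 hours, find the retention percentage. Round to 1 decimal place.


R = e^(-t/S)
-t/S = -18/10 = -1.8
R = e^(-1.8) = 0.165299
Percentage = 0.165299 * 100
= 16.5


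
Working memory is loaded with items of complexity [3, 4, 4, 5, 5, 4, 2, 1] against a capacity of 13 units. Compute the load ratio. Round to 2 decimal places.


Total complexity = 3 + 4 + 4 + 5 + 5 + 4 + 2 + 1 = 28
Load = total / capacity = 28 / 13
= 2.15


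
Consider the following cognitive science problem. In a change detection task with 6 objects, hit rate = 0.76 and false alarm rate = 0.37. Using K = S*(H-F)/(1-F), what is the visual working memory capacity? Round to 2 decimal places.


K = S * (H - F) / (1 - F)
H - F = 0.39
1 - F = 0.63
K = 6 * 0.39 / 0.63
= 3.71


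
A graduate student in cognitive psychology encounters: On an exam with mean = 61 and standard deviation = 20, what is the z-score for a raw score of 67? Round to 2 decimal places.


z = (X - mu) / sigma
= (67 - 61) / 20
= 6 / 20
= 0.30


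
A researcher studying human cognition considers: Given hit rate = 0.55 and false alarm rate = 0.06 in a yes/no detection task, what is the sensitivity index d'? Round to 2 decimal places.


d' = z(HR) - z(FAR)
z(0.55) = 0.1257
z(0.06) = -1.5548
d' = 0.1257 - -1.5548
= 1.68


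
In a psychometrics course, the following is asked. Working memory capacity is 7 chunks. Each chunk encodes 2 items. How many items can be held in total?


Total items = chunks * items_per_chunk
= 7 * 2
= 14


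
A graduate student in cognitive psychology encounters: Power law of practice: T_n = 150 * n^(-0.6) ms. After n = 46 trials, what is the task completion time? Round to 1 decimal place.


T_n = 150 * 46^(-0.6)
46^(-0.6) = 0.100541
T_n = 150 * 0.100541
= 15.1 ms


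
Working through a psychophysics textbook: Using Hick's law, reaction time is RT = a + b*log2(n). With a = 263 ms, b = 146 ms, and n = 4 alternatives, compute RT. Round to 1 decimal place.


RT = 263 + 146 * log2(4)
log2(4) = 2.0
RT = 263 + 146 * 2.0
= 263 + 292.0
= 555.0 ms


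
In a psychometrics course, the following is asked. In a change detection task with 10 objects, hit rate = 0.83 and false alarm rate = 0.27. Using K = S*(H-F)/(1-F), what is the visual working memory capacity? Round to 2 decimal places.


K = S * (H - F) / (1 - F)
H - F = 0.56
1 - F = 0.73
K = 10 * 0.56 / 0.73
= 7.67


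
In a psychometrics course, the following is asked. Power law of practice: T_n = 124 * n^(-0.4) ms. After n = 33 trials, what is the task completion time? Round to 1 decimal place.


T_n = 124 * 33^(-0.4)
33^(-0.4) = 0.246942
T_n = 124 * 0.246942
= 30.6 ms


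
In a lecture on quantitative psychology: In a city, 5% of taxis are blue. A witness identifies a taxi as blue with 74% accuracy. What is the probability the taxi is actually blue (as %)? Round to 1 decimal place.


P(blue | says blue) = P(says blue | blue)*P(blue) / [P(says blue | blue)*P(blue) + P(says blue | not blue)*P(not blue)]
Numerator = 0.74 * 0.05 = 0.037
False identification = 0.26 * 0.95 = 0.247
P = 0.037 / (0.037 + 0.247)
= 0.037 / 0.284
As percentage = 13.0


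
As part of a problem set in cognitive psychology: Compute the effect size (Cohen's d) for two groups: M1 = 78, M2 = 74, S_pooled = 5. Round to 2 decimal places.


Cohen's d = (M1 - M2) / S_pooled
= (78 - 74) / 5
= 4 / 5
= 0.80


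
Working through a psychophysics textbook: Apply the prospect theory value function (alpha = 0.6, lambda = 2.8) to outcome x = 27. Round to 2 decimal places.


Since x = 27 >= 0, use v(x) = x^0.6
27^0.6 = 7.2247
v(27) = 7.22


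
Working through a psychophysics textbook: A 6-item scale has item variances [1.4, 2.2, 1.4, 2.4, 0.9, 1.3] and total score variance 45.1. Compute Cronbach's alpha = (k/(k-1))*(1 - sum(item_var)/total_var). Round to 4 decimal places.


alpha = (k/(k-1)) * (1 - sum(s_i^2)/s_total^2)
sum(item variances) = 9.6
k/(k-1) = 6/5 = 1.2
1 - 9.6/45.1 = 1 - 0.21286 = 0.78714
alpha = 1.2 * 0.78714
= 0.9446


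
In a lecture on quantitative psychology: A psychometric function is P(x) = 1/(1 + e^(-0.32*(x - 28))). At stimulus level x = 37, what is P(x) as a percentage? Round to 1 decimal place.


P(x) = 1/(1 + e^(-0.32*(37 - 28)))
Exponent = -0.32 * 9 = -2.88
e^(-2.88) = 0.056135
P = 1/(1 + 0.056135) = 0.946849
Percentage = 94.7


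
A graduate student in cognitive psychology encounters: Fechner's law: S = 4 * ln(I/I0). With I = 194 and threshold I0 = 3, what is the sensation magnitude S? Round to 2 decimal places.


S = 4 * ln(194/3)
I/I0 = 64.666667
ln(64.666667) = 4.1692
S = 4 * 4.1692
= 16.68


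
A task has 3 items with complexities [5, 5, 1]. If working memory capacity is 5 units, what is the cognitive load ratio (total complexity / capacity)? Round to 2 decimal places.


Total complexity = 5 + 5 + 1 = 11
Load = total / capacity = 11 / 5
= 2.20


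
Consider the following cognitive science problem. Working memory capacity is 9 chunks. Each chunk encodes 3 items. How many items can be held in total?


Total items = chunks * items_per_chunk
= 9 * 3
= 27


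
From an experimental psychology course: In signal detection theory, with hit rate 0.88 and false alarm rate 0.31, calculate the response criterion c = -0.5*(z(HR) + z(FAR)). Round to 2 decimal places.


c = -0.5 * (z(HR) + z(FAR))
z(0.88) = 1.175
z(0.31) = -0.4959
c = -0.5 * (1.175 + -0.4959)
= -0.5 * 0.6791
= -0.34


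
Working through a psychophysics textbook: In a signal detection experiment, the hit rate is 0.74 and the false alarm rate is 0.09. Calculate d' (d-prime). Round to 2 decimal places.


d' = z(HR) - z(FAR)
z(0.74) = 0.6433
z(0.09) = -1.3408
d' = 0.6433 - -1.3408
= 1.98


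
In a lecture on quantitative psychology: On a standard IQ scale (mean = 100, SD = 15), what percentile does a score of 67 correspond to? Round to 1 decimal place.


z = (IQ - mean) / SD
z = (67 - 100) / 15 = -2.2
Percentile = Phi(-2.2) * 100
Phi(-2.2) = 0.013903
= 1.4


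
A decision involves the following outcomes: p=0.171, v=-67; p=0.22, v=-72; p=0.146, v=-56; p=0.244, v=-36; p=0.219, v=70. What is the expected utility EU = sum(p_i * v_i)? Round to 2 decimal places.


EU = sum(p_i * v_i)
0.171 * -67 = -11.457
0.22 * -72 = -15.84
0.146 * -56 = -8.176
0.244 * -36 = -8.784
0.219 * 70 = 15.33
EU = -11.457 + -15.84 + -8.176 + -8.784 + 15.33
= -28.93


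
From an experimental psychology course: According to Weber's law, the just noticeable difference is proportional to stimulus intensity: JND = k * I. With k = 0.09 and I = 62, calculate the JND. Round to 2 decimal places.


JND = k * I
JND = 0.09 * 62
= 5.58


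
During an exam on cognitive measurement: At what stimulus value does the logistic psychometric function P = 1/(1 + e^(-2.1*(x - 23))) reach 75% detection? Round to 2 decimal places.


At P = 0.75: 0.75 = 1/(1 + e^(-k*(x-x0)))
Solving: e^(-k*(x-x0)) = 1/3
x = x0 + ln(3)/k
ln(3) = 1.0986
x = 23 + 1.0986/2.1
= 23 + 0.5231
= 23.52


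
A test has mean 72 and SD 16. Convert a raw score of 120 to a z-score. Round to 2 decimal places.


z = (X - mu) / sigma
= (120 - 72) / 16
= 48 / 16
= 3.00


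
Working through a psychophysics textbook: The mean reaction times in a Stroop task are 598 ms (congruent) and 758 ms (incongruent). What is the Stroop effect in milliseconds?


Stroop effect = RT(incongruent) - RT(congruent)
= 758 - 598
= 160 ms


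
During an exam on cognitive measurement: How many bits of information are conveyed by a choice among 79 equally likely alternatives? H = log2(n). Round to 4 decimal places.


H = log2(n)
H = log2(79)
= 6.3038


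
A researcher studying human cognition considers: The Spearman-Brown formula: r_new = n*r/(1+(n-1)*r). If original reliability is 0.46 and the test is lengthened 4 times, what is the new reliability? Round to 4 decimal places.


r_new = n*r / (1 + (n-1)*r)
Numerator = 4 * 0.46 = 1.84
Denominator = 1 + 3 * 0.46 = 2.38
r_new = 1.84 / 2.38
= 0.7731


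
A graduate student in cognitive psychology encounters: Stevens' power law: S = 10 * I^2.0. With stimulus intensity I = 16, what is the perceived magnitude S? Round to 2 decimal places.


S = 10 * 16^2.0
16^2.0 = 256.0
S = 10 * 256.0
= 2560.00


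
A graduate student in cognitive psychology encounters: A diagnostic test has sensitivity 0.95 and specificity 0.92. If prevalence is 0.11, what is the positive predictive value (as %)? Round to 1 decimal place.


PPV = (sens * prev) / (sens * prev + (1-spec) * (1-prev))
Numerator = 0.95 * 0.11 = 0.1045
P(positive and no disease) = (1 - spec) * (1 - prev) = (1 - 0.92) * (1 - 0.11) = 0.0712
Denominator = 0.1045 + 0.0712 = 0.1757
PPV = 0.1045 / 0.1757 = 0.594764
As percentage = 59.5


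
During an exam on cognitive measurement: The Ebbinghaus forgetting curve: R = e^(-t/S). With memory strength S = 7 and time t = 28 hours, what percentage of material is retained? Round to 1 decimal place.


R = e^(-t/S)
-t/S = -28/7 = -4.0
R = e^(-4.0) = 0.018316
Percentage = 0.018316 * 100
= 1.8


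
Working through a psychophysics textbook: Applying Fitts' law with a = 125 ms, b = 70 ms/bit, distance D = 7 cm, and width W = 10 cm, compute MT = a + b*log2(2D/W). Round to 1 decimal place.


MT = 125 + 70 * log2(2*7/10)
2D/W = 1.4
log2(1.4) = 0.4854
MT = 125 + 70 * 0.4854
= 159.0 ms


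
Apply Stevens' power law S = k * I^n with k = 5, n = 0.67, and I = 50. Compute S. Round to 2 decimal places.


S = 5 * 50^0.67
50^0.67 = 13.7502
S = 5 * 13.7502
= 68.75


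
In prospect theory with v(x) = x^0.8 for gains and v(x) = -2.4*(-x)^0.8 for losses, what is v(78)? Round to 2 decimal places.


Since x = 78 >= 0, use v(x) = x^0.8
78^0.8 = 32.6344
v(78) = 32.63


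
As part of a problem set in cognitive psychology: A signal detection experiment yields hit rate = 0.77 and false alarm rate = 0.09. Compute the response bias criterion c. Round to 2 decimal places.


c = -0.5 * (z(HR) + z(FAR))
z(0.77) = 0.7388
z(0.09) = -1.3408
c = -0.5 * (0.7388 + -1.3408)
= -0.5 * -0.602
= 0.30


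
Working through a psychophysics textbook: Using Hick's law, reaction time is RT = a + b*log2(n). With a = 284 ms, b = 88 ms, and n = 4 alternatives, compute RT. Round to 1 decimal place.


RT = 284 + 88 * log2(4)
log2(4) = 2.0
RT = 284 + 88 * 2.0
= 284 + 176.0
= 460.0 ms


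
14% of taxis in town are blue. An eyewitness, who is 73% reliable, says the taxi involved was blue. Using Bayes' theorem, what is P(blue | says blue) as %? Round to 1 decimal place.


P(blue | says blue) = P(says blue | blue)*P(blue) / [P(says blue | blue)*P(blue) + P(says blue | not blue)*P(not blue)]
Numerator = 0.73 * 0.14 = 0.1022
False identification = 0.27 * 0.86 = 0.2322
P = 0.1022 / (0.1022 + 0.2322)
= 0.1022 / 0.3344
As percentage = 30.6


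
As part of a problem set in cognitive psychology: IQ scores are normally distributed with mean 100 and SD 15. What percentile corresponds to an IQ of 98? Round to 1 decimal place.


z = (IQ - mean) / SD
z = (98 - 100) / 15 = -0.1333
Percentile = Phi(-0.1333) * 100
Phi(-0.1333) = 0.446978
= 44.7


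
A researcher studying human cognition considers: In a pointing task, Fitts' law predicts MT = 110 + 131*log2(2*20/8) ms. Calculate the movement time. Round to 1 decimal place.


MT = 110 + 131 * log2(2*20/8)
2D/W = 5.0
log2(5.0) = 2.3219
MT = 110 + 131 * 2.3219
= 414.2 ms


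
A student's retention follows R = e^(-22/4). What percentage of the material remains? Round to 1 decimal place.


R = e^(-t/S)
-t/S = -22/4 = -5.5
R = e^(-5.5) = 0.004087
Percentage = 0.004087 * 100
= 0.4


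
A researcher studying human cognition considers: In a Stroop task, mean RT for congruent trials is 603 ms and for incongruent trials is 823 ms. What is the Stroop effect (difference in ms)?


Stroop effect = RT(incongruent) - RT(congruent)
= 823 - 603
= 220 ms


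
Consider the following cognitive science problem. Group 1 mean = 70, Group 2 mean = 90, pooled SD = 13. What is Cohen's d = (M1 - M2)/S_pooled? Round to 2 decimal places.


Cohen's d = (M1 - M2) / S_pooled
= (70 - 90) / 13
= -20 / 13
= -1.54


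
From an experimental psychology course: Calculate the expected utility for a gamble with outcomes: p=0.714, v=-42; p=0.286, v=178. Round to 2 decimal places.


EU = sum(p_i * v_i)
0.714 * -42 = -29.988
0.286 * 178 = 50.908
EU = -29.988 + 50.908
= 20.92


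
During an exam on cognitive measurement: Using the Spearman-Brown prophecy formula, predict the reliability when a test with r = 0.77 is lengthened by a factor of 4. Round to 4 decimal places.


r_new = n*r / (1 + (n-1)*r)
Numerator = 4 * 0.77 = 3.08
Denominator = 1 + 3 * 0.77 = 3.31
r_new = 3.08 / 3.31
= 0.9305


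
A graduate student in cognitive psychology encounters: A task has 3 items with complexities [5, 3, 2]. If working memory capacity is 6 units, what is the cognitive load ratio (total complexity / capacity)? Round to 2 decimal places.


Total complexity = 5 + 3 + 2 = 10
Load = total / capacity = 10 / 6
= 1.67


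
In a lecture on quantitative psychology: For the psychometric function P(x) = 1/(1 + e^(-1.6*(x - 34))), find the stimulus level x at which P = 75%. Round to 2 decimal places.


At P = 0.75: 0.75 = 1/(1 + e^(-k*(x-x0)))
Solving: e^(-k*(x-x0)) = 1/3
x = x0 + ln(3)/k
ln(3) = 1.0986
x = 34 + 1.0986/1.6
= 34 + 0.6866
= 34.69


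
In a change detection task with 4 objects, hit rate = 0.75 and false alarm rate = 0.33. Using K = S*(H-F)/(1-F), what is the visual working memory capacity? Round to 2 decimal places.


K = S * (H - F) / (1 - F)
H - F = 0.42
1 - F = 0.67
K = 4 * 0.42 / 0.67
= 2.51


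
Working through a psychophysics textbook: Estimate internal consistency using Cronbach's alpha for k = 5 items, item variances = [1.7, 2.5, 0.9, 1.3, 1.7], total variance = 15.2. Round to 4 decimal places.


alpha = (k/(k-1)) * (1 - sum(s_i^2)/s_total^2)
sum(item variances) = 8.1
k/(k-1) = 5/4 = 1.25
1 - 8.1/15.2 = 1 - 0.532895 = 0.467105
alpha = 1.25 * 0.467105
= 0.5839


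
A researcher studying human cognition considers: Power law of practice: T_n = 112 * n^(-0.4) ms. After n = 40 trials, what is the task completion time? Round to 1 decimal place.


T_n = 112 * 40^(-0.4)
40^(-0.4) = 0.228653
T_n = 112 * 0.228653
= 25.6 ms


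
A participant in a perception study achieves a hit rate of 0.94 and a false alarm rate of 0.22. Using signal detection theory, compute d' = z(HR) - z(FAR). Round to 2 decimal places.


d' = z(HR) - z(FAR)
z(0.94) = 1.5548
z(0.22) = -0.7722
d' = 1.5548 - -0.7722
= 2.33


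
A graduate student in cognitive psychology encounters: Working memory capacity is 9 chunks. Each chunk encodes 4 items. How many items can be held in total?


Total items = chunks * items_per_chunk
= 9 * 4
= 36


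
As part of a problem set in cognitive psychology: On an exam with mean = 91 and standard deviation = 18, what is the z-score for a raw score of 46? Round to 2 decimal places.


z = (X - mu) / sigma
= (46 - 91) / 18
= -45 / 18
= -2.50


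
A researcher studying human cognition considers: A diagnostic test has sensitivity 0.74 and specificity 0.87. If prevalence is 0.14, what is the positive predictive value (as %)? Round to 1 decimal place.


PPV = (sens * prev) / (sens * prev + (1-spec) * (1-prev))
Numerator = 0.74 * 0.14 = 0.1036
P(positive and no disease) = (1 - spec) * (1 - prev) = (1 - 0.87) * (1 - 0.14) = 0.1118
Denominator = 0.1036 + 0.1118 = 0.2154
PPV = 0.1036 / 0.2154 = 0.480966
As percentage = 48.1


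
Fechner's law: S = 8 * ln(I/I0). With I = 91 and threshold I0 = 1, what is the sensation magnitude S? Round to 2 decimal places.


S = 8 * ln(91/1)
I/I0 = 91.0
ln(91.0) = 4.5109
S = 8 * 4.5109
= 36.09


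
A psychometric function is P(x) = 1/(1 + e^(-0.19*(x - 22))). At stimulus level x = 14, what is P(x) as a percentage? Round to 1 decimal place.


P(x) = 1/(1 + e^(-0.19*(14 - 22)))
Exponent = -0.19 * -8 = 1.52
e^(1.52) = 4.572225
P = 1/(1 + 4.572225) = 0.179462
Percentage = 17.9


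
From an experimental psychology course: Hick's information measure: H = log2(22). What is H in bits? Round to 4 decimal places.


H = log2(n)
H = log2(22)
= 4.4594


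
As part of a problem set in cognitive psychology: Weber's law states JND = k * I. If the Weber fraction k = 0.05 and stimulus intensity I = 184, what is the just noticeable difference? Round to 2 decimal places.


JND = k * I
JND = 0.05 * 184
= 9.20


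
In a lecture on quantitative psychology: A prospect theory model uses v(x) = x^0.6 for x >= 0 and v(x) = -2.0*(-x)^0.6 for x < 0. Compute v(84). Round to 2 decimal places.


Since x = 84 >= 0, use v(x) = x^0.6
84^0.6 = 14.2747
v(84) = 14.27


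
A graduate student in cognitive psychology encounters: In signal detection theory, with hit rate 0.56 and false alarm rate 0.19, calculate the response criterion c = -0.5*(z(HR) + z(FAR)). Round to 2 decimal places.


c = -0.5 * (z(HR) + z(FAR))
z(0.56) = 0.151
z(0.19) = -0.8779
c = -0.5 * (0.151 + -0.8779)
= -0.5 * -0.7269
= 0.36


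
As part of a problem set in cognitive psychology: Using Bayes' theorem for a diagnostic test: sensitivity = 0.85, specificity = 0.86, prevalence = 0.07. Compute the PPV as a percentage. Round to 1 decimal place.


PPV = (sens * prev) / (sens * prev + (1-spec) * (1-prev))
Numerator = 0.85 * 0.07 = 0.0595
P(positive and no disease) = (1 - spec) * (1 - prev) = (1 - 0.86) * (1 - 0.07) = 0.1302
Denominator = 0.0595 + 0.1302 = 0.1897
PPV = 0.0595 / 0.1897 = 0.313653
As percentage = 31.4


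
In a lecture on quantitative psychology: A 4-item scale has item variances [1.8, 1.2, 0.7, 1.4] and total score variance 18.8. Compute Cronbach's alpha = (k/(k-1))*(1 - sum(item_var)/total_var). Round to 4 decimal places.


alpha = (k/(k-1)) * (1 - sum(s_i^2)/s_total^2)
sum(item variances) = 5.1
k/(k-1) = 4/3 = 1.333333
1 - 5.1/18.8 = 1 - 0.271277 = 0.728723
alpha = 1.333333 * 0.728723
= 0.9716


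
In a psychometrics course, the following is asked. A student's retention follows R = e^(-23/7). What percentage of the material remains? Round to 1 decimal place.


R = e^(-t/S)
-t/S = -23/7 = -3.285714
R = e^(-3.285714) = 0.037414
Percentage = 0.037414 * 100
= 3.7


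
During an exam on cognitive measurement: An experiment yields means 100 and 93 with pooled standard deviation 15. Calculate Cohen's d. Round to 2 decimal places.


Cohen's d = (M1 - M2) / S_pooled
= (100 - 93) / 15
= 7 / 15
= 0.47


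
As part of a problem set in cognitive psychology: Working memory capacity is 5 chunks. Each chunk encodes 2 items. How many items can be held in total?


Total items = chunks * items_per_chunk
= 5 * 2
= 10


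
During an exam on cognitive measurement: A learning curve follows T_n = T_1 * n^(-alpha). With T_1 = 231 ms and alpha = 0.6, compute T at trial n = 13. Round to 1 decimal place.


T_n = 231 * 13^(-0.6)
13^(-0.6) = 0.214602
T_n = 231 * 0.214602
= 49.6 ms


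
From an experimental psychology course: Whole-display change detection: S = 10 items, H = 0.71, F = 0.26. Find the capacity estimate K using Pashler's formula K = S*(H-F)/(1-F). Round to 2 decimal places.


K = S * (H - F) / (1 - F)
H - F = 0.45
1 - F = 0.74
K = 10 * 0.45 / 0.74
= 6.08


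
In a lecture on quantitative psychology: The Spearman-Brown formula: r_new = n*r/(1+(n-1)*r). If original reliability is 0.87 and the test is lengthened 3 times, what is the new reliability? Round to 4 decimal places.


r_new = n*r / (1 + (n-1)*r)
Numerator = 3 * 0.87 = 2.61
Denominator = 1 + 2 * 0.87 = 2.74
r_new = 2.61 / 2.74
= 0.9526


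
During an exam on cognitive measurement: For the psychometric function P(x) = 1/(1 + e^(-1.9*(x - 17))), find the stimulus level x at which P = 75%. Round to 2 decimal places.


At P = 0.75: 0.75 = 1/(1 + e^(-k*(x-x0)))
Solving: e^(-k*(x-x0)) = 1/3
x = x0 + ln(3)/k
ln(3) = 1.0986
x = 17 + 1.0986/1.9
= 17 + 0.5782
= 17.58


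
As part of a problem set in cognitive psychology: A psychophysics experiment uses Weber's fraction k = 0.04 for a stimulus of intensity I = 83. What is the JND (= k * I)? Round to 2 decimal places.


JND = k * I
JND = 0.04 * 83
= 3.32


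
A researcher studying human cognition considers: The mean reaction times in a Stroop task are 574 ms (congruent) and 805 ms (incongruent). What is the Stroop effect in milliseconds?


Stroop effect = RT(incongruent) - RT(congruent)
= 805 - 574
= 231 ms


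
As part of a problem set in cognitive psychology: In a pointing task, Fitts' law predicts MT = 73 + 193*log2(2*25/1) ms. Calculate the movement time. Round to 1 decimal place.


MT = 73 + 193 * log2(2*25/1)
2D/W = 50.0
log2(50.0) = 5.6439
MT = 73 + 193 * 5.6439
= 1162.3 ms


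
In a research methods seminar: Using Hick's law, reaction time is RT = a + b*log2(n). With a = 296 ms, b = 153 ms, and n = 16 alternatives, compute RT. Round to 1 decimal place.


RT = 296 + 153 * log2(16)
log2(16) = 4.0
RT = 296 + 153 * 4.0
= 296 + 612.0
= 908.0 ms


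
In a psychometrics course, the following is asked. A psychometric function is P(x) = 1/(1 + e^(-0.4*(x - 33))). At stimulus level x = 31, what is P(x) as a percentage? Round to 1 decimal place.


P(x) = 1/(1 + e^(-0.4*(31 - 33)))
Exponent = -0.4 * -2 = 0.8
e^(0.8) = 2.225541
P = 1/(1 + 2.225541) = 0.310026
Percentage = 31.0


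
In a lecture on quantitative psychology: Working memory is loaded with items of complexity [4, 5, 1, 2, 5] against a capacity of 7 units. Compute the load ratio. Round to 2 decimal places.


Total complexity = 4 + 5 + 1 + 2 + 5 = 17
Load = total / capacity = 17 / 7
= 2.43


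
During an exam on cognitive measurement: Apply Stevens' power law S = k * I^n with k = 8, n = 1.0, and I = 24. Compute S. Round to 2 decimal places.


S = 8 * 24^1.0
24^1.0 = 24.0
S = 8 * 24.0
= 192.00


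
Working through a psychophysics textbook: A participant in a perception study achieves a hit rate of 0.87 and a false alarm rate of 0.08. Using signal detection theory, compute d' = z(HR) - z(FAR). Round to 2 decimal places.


d' = z(HR) - z(FAR)
z(0.87) = 1.1264
z(0.08) = -1.4051
d' = 1.1264 - -1.4051
= 2.53


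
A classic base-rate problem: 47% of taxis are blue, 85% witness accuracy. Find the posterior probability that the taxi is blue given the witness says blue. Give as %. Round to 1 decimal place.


P(blue | says blue) = P(says blue | blue)*P(blue) / [P(says blue | blue)*P(blue) + P(says blue | not blue)*P(not blue)]
Numerator = 0.85 * 0.47 = 0.3995
False identification = 0.15 * 0.53 = 0.0795
P = 0.3995 / (0.3995 + 0.0795)
= 0.3995 / 0.479
As percentage = 83.4


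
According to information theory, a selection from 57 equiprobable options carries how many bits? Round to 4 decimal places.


H = log2(n)
H = log2(57)
= 5.8329


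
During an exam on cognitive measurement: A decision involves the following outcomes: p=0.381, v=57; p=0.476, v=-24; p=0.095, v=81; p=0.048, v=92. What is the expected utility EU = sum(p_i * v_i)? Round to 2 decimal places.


EU = sum(p_i * v_i)
0.381 * 57 = 21.717
0.476 * -24 = -11.424
0.095 * 81 = 7.695
0.048 * 92 = 4.416
EU = 21.717 + -11.424 + 7.695 + 4.416
= 22.40


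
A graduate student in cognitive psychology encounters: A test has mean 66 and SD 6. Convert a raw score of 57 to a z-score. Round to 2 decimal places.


z = (X - mu) / sigma
= (57 - 66) / 6
= -9 / 6
= -1.50


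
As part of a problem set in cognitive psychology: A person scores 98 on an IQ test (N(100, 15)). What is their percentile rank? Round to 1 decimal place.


z = (IQ - mean) / SD
z = (98 - 100) / 15 = -0.1333
Percentile = Phi(-0.1333) * 100
Phi(-0.1333) = 0.446978
= 44.7


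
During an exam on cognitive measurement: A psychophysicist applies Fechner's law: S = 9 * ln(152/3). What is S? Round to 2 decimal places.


S = 9 * ln(152/3)
I/I0 = 50.666667
ln(50.666667) = 3.9253
S = 9 * 3.9253
= 35.33


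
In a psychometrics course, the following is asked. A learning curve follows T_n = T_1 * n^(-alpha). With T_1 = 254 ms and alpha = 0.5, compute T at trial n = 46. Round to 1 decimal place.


T_n = 254 * 46^(-0.5)
46^(-0.5) = 0.147442
T_n = 254 * 0.147442
= 37.5 ms


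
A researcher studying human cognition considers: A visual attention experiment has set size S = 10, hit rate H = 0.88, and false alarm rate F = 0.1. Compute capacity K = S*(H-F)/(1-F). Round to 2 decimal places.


K = S * (H - F) / (1 - F)
H - F = 0.78
1 - F = 0.9
K = 10 * 0.78 / 0.9
= 8.67


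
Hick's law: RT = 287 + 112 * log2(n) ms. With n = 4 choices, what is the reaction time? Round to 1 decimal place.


RT = 287 + 112 * log2(4)
log2(4) = 2.0
RT = 287 + 112 * 2.0
= 287 + 224.0
= 511.0 ms


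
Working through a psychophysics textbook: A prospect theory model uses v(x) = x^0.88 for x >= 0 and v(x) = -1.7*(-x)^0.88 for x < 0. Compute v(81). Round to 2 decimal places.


Since x = 81 >= 0, use v(x) = x^0.88
81^0.88 = 47.8043
v(81) = 47.80


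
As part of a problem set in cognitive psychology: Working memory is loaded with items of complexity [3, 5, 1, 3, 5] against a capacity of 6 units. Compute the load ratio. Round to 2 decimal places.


Total complexity = 3 + 5 + 1 + 3 + 5 = 17
Load = total / capacity = 17 / 6
= 2.83


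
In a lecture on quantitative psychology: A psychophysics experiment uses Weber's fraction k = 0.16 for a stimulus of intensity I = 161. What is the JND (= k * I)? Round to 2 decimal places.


JND = k * I
JND = 0.16 * 161
= 25.76


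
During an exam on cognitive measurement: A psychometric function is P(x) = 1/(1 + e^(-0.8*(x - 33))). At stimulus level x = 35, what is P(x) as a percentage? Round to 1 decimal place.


P(x) = 1/(1 + e^(-0.8*(35 - 33)))
Exponent = -0.8 * 2 = -1.6
e^(-1.6) = 0.201897
P = 1/(1 + 0.201897) = 0.832018
Percentage = 83.2


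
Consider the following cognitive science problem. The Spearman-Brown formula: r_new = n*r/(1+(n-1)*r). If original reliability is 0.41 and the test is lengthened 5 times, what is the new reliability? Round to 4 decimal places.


r_new = n*r / (1 + (n-1)*r)
Numerator = 5 * 0.41 = 2.05
Denominator = 1 + 4 * 0.41 = 2.64
r_new = 2.05 / 2.64
= 0.7765


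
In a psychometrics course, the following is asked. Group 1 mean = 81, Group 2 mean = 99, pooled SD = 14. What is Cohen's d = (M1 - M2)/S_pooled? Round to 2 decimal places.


Cohen's d = (M1 - M2) / S_pooled
= (81 - 99) / 14
= -18 / 14
= -1.29


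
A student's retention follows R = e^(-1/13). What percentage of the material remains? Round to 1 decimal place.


R = e^(-t/S)
-t/S = -1/13 = -0.076923
R = e^(-0.076923) = 0.925961
Percentage = 0.925961 * 100
= 92.6


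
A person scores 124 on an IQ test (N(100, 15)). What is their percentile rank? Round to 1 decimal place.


z = (IQ - mean) / SD
z = (124 - 100) / 15 = 1.6
Percentile = Phi(1.6) * 100
Phi(1.6) = 0.945201
= 94.5


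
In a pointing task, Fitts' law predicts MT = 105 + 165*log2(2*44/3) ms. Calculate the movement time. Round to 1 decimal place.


MT = 105 + 165 * log2(2*44/3)
2D/W = 29.333333
log2(29.333333) = 4.8745
MT = 105 + 165 * 4.8745
= 909.3 ms


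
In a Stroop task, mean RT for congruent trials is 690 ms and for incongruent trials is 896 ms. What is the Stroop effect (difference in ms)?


Stroop effect = RT(incongruent) - RT(congruent)
= 896 - 690
= 206 ms


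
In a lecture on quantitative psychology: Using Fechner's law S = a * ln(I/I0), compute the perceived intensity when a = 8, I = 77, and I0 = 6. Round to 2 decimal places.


S = 8 * ln(77/6)
I/I0 = 12.833333
ln(12.833333) = 2.552
S = 8 * 2.552
= 20.42


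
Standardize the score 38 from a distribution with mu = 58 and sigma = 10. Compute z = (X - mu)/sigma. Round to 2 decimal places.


z = (X - mu) / sigma
= (38 - 58) / 10
= -20 / 10
= -2.00


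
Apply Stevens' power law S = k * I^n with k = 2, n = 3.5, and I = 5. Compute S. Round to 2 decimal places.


S = 2 * 5^3.5
5^3.5 = 279.5085
S = 2 * 279.5085
= 559.02


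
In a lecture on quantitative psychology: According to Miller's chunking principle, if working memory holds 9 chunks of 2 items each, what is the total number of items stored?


Total items = chunks * items_per_chunk
= 9 * 2
= 18


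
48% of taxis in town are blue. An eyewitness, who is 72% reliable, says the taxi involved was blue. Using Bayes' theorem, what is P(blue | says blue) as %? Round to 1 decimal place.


P(blue | says blue) = P(says blue | blue)*P(blue) / [P(says blue | blue)*P(blue) + P(says blue | not blue)*P(not blue)]
Numerator = 0.72 * 0.48 = 0.3456
False identification = 0.28 * 0.52 = 0.1456
P = 0.3456 / (0.3456 + 0.1456)
= 0.3456 / 0.4912
As percentage = 70.4


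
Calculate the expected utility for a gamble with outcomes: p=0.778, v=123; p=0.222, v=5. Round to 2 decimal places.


EU = sum(p_i * v_i)
0.778 * 123 = 95.694
0.222 * 5 = 1.11
EU = 95.694 + 1.11
= 96.80


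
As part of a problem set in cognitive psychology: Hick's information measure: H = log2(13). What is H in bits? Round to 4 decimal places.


H = log2(n)
H = log2(13)
= 3.7004


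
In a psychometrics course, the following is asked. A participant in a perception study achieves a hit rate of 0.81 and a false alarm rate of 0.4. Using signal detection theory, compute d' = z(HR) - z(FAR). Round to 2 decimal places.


d' = z(HR) - z(FAR)
z(0.81) = 0.8779
z(0.4) = -0.2533
d' = 0.8779 - -0.2533
= 1.13


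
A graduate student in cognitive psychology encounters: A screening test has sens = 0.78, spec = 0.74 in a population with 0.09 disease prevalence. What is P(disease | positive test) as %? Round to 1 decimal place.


PPV = (sens * prev) / (sens * prev + (1-spec) * (1-prev))
Numerator = 0.78 * 0.09 = 0.0702
P(positive and no disease) = (1 - spec) * (1 - prev) = (1 - 0.74) * (1 - 0.09) = 0.2366
Denominator = 0.0702 + 0.2366 = 0.3068
PPV = 0.0702 / 0.3068 = 0.228814
As percentage = 22.9


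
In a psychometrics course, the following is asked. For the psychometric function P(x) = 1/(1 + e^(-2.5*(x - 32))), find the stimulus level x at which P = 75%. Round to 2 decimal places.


At P = 0.75: 0.75 = 1/(1 + e^(-k*(x-x0)))
Solving: e^(-k*(x-x0)) = 1/3
x = x0 + ln(3)/k
ln(3) = 1.0986
x = 32 + 1.0986/2.5
= 32 + 0.4394
= 32.44


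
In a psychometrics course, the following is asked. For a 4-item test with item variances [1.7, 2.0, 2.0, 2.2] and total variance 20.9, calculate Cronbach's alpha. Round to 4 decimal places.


alpha = (k/(k-1)) * (1 - sum(s_i^2)/s_total^2)
sum(item variances) = 7.9
k/(k-1) = 4/3 = 1.333333
1 - 7.9/20.9 = 1 - 0.37799 = 0.62201
alpha = 1.333333 * 0.62201
= 0.8293


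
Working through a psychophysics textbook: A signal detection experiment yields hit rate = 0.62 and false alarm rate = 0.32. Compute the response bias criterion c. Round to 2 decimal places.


c = -0.5 * (z(HR) + z(FAR))
z(0.62) = 0.3055
z(0.32) = -0.4677
c = -0.5 * (0.3055 + -0.4677)
= -0.5 * -0.1622
= 0.08


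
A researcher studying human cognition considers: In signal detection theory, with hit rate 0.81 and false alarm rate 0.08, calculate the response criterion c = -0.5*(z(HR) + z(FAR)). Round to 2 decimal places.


c = -0.5 * (z(HR) + z(FAR))
z(0.81) = 0.8779
z(0.08) = -1.4051
c = -0.5 * (0.8779 + -1.4051)
= -0.5 * -0.5272
= 0.26


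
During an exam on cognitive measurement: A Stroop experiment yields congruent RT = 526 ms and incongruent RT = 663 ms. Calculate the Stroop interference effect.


Stroop effect = RT(incongruent) - RT(congruent)
= 663 - 526
= 137 ms


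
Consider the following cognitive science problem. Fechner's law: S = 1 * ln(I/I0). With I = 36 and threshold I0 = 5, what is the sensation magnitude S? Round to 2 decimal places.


S = 1 * ln(36/5)
I/I0 = 7.2
ln(7.2) = 1.9741
S = 1 * 1.9741
= 1.97


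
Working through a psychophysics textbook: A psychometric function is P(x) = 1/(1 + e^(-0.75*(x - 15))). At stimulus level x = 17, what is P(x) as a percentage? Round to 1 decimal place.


P(x) = 1/(1 + e^(-0.75*(17 - 15)))
Exponent = -0.75 * 2 = -1.5
e^(-1.5) = 0.22313
P = 1/(1 + 0.22313) = 0.817575
Percentage = 81.8


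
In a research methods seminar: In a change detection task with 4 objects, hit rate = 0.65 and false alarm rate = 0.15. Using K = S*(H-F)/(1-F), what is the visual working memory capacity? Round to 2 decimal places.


K = S * (H - F) / (1 - F)
H - F = 0.5
1 - F = 0.85
K = 4 * 0.5 / 0.85
= 2.35


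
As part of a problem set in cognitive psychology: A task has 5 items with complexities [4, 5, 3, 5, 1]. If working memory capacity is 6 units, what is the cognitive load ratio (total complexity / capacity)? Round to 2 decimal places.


Total complexity = 4 + 5 + 3 + 5 + 1 = 18
Load = total / capacity = 18 / 6
= 3.00


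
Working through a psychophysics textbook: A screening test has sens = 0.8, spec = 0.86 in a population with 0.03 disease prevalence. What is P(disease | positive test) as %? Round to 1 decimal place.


PPV = (sens * prev) / (sens * prev + (1-spec) * (1-prev))
Numerator = 0.8 * 0.03 = 0.024
P(positive and no disease) = (1 - spec) * (1 - prev) = (1 - 0.86) * (1 - 0.03) = 0.1358
Denominator = 0.024 + 0.1358 = 0.1598
PPV = 0.024 / 0.1598 = 0.150188
As percentage = 15.0


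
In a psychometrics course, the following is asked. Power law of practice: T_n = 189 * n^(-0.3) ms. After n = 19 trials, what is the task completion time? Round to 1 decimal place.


T_n = 189 * 19^(-0.3)
19^(-0.3) = 0.413403
T_n = 189 * 0.413403
= 78.1 ms


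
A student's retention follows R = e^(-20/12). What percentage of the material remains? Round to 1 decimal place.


R = e^(-t/S)
-t/S = -20/12 = -1.666667
R = e^(-1.666667) = 0.188876
Percentage = 0.188876 * 100
= 18.9


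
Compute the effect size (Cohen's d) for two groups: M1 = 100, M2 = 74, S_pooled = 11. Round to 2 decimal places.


Cohen's d = (M1 - M2) / S_pooled
= (100 - 74) / 11
= 26 / 11
= 2.36


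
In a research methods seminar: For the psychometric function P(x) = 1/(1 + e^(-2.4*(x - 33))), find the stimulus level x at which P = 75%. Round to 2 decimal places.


At P = 0.75: 0.75 = 1/(1 + e^(-k*(x-x0)))
Solving: e^(-k*(x-x0)) = 1/3
x = x0 + ln(3)/k
ln(3) = 1.0986
x = 33 + 1.0986/2.4
= 33 + 0.4578
= 33.46


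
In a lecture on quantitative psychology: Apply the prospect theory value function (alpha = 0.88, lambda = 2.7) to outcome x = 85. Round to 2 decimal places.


Since x = 85 >= 0, use v(x) = x^0.88
85^0.88 = 49.8757
v(85) = 49.88


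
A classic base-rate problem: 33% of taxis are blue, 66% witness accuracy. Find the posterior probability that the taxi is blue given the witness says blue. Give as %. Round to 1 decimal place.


P(blue | says blue) = P(says blue | blue)*P(blue) / [P(says blue | blue)*P(blue) + P(says blue | not blue)*P(not blue)]
Numerator = 0.66 * 0.33 = 0.2178
False identification = 0.34 * 0.67 = 0.2278
P = 0.2178 / (0.2178 + 0.2278)
= 0.2178 / 0.4456
As percentage = 48.9


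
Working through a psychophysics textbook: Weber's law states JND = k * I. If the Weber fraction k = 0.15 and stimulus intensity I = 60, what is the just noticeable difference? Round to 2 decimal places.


JND = k * I
JND = 0.15 * 60
= 9.00


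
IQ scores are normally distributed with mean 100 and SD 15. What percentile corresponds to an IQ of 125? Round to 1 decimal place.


z = (IQ - mean) / SD
z = (125 - 100) / 15 = 1.6667
Percentile = Phi(1.6667) * 100
Phi(1.6667) = 0.952213
= 95.2


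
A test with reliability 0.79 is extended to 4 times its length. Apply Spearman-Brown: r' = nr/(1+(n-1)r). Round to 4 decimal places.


r_new = n*r / (1 + (n-1)*r)
Numerator = 4 * 0.79 = 3.16
Denominator = 1 + 3 * 0.79 = 3.37
r_new = 3.16 / 3.37
= 0.9377


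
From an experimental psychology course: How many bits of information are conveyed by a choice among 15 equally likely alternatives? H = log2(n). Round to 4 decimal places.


H = log2(n)
H = log2(15)
= 3.9069


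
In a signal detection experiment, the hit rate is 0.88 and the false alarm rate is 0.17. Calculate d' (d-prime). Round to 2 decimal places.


d' = z(HR) - z(FAR)
z(0.88) = 1.175
z(0.17) = -0.9542
d' = 1.175 - -0.9542
= 2.13


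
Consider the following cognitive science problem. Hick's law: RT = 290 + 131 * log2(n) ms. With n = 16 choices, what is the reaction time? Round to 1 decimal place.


RT = 290 + 131 * log2(16)
log2(16) = 4.0
RT = 290 + 131 * 4.0
= 290 + 524.0
= 814.0 ms


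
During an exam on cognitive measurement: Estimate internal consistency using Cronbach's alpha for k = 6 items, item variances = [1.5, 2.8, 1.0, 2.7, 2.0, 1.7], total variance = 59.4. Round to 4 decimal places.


alpha = (k/(k-1)) * (1 - sum(s_i^2)/s_total^2)
sum(item variances) = 11.7
k/(k-1) = 6/5 = 1.2
1 - 11.7/59.4 = 1 - 0.19697 = 0.80303
alpha = 1.2 * 0.80303
= 0.9636


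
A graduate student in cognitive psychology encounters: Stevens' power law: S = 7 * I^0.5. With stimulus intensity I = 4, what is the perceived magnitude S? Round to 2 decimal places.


S = 7 * 4^0.5
4^0.5 = 2.0
S = 7 * 2.0
= 14.00


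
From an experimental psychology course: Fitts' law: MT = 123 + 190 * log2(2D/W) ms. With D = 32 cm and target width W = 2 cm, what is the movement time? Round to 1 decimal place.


MT = 123 + 190 * log2(2*32/2)
2D/W = 32.0
log2(32.0) = 5.0
MT = 123 + 190 * 5.0
= 1073.0 ms


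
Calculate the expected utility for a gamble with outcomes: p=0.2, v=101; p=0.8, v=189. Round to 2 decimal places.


EU = sum(p_i * v_i)
0.2 * 101 = 20.2
0.8 * 189 = 151.2
EU = 20.2 + 151.2
= 171.40


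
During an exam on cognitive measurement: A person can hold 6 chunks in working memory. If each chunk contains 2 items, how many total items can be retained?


Total items = chunks * items_per_chunk
= 6 * 2
= 12


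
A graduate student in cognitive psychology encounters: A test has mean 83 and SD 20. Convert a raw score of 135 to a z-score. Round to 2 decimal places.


z = (X - mu) / sigma
= (135 - 83) / 20
= 52 / 20
= 2.60


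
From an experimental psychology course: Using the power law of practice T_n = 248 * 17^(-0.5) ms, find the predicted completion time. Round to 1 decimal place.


T_n = 248 * 17^(-0.5)
17^(-0.5) = 0.242536
T_n = 248 * 0.242536
= 60.1 ms


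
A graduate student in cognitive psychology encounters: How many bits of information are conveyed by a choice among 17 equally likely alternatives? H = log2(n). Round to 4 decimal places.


H = log2(n)
H = log2(17)
= 4.0875


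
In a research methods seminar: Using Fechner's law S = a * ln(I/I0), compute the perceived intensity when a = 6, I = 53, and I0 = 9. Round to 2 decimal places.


S = 6 * ln(53/9)
I/I0 = 5.888889
ln(5.888889) = 1.7731
S = 6 * 1.7731
= 10.64
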